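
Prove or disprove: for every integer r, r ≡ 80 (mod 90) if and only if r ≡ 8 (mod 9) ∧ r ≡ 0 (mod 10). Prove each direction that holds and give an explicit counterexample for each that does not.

Forward direction. Suppose r ≡ 80 (mod 90); write r = 90j + 80. Since 9 ∣ 90, reducing mod 9 gives r ≡ 80 ≡ 8 (mod 9); since 10 ∣ 90, reducing mod 10 gives r ≡ 80 ≡ 0 (mod 10).

Converse. If r ≡ 8 (mod 9) and r ≡ 0 (mod 10), then by the Chinese remainder theorem r ≡ 80 (mod 90). This is exactly r ≡ 80 (mod 90).

Both implications hold.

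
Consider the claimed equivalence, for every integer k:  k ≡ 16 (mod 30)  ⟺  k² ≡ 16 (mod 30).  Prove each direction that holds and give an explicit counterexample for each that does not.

Only the forward implication holds.

(→) Suppose k ≡ 16 (mod 30). Write k = 30j + 16. Then (30j + 16)² = 900j² + 960j + 256 = 30(30j² + 32j + 8) + 16, so k² ≡ 16 (mod 30).

(←) This fails: take k = 4. Then 4² = 16 ≡ 16 (mod 30), yet 4 ≡ 4 (mod 30), not 16.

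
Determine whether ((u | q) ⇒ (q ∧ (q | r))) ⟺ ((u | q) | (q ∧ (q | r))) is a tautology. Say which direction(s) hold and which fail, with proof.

(⟹) This fails. Under u = F, r = F, q = F, the left side is true but the right side is false.

(⟸) This fails. Under u = T, r = F, q = F, the left side is false but the right side is true.

Neither implication holds.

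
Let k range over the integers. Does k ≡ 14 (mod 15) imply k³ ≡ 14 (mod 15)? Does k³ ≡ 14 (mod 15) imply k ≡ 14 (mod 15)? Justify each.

(⇐) Suppose k³ ≡ 14 (mod 15). The only residue r in {0, …, 14} with r³ ≡ 14 (mod 15) is r = 14, so k ≡ 14 (mod 15).

(⇒) Suppose k ≡ 14 (mod 15). Write k = 15j + 14. Then (15j + 14)³ = 3375j³ + 9450j² + 8820j + 2744 = 15(225j³ + 630j² + 588j + 182) + 14, so k³ ≡ 14 (mod 15).

Both implications hold.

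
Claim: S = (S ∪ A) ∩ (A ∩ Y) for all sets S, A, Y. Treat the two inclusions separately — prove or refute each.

(⟹) This inclusion fails. Take S = {1}, A = ∅, Y = ∅; then 1 ∈ S but 1 ∉ (S ∪ A) ∩ (A ∩ Y).

(⟸) This inclusion fails. Take S = ∅, A = {1}, Y = {1}; then 1 ∈ (S ∪ A) ∩ (A ∩ Y) but 1 ∉ S.

Both inclusions fail.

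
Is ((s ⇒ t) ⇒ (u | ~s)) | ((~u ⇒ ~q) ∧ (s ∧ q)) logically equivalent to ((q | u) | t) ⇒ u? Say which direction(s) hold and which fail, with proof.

(→) This fails. Under u = F, q = T, t = F, s = F, the left side is true but the right side is false.

(←) Assume the antecedent. If u is true, the consequent reduces to true regardless of the other variables. If u is false, the antecedent forces (u = F, q = F, t = F, s = F) or (u = F, q = F, t = F, s = T), and the consequent holds there. Either way the consequent holds.

Only the reverse direction holds.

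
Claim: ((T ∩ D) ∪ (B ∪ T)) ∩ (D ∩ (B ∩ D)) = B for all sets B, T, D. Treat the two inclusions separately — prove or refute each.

Only the forward inclusion holds.

Forward inclusion. Let x ∈ ((T ∩ D) ∪ (B ∪ T)) ∩ (D ∩ (B ∩ D)). Then either x ∈ B ∩ D and x ∉ T; or x ∈ B ∩ T ∩ D. In each case x ∈ B, so ((T ∩ D) ∪ (B ∪ T)) ∩ (D ∩ (B ∩ D)) ⊆ B.

Reverse inclusion. This inclusion fails. Take B = {1}, T = ∅, D = ∅; then 1 ∈ B but 1 ∉ ((T ∩ D) ∪ (B ∪ T)) ∩ (D ∩ (B ∩ D)).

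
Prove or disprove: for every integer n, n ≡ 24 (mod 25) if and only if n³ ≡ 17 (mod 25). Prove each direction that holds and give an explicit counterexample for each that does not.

(⟹) This fails: take n = 24. Then 24 ≡ 24 (mod 25), but 24³ = 13824 ≡ 24 (mod 25), not 17.

(⟸) This fails: take n = 23. Then 23³ = 12167 ≡ 17 (mod 25), yet 23 ≡ 23 (mod 25), not 24.

Neither implication holds.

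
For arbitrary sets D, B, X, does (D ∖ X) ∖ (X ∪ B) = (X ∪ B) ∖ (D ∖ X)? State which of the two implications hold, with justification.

(⊆) fails and (⊇) fails.

Forward inclusion. This inclusion fails. Take D = {1}, B = ∅, X = ∅; then 1 ∈ (D ∖ X) ∖ (X ∪ B) but 1 ∉ (X ∪ B) ∖ (D ∖ X).

Reverse inclusion. This inclusion fails. Take D = ∅, B = {1}, X = ∅; then 1 ∈ (X ∪ B) ∖ (D ∖ X) but 1 ∉ (D ∖ X) ∖ (X ∪ B).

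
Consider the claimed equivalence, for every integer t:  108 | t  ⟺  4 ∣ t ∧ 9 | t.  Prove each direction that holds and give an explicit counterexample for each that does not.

(⟹) If 108 ∣ t, write t = 108q. Since 108 = 27·4, t = 4·(27q), so 4 ∣ t; and since 108 = 12·9, t = 9·(12q), so 9 ∣ t.

(⟸) This fails: take t = 36. Both 4 ∣ 36 and 9 ∣ 36, yet 36 is not a multiple of 108 (since 36 = 0·108 + 36), so 108 ∤ 36.

Not equivalent: only (⇒) holds.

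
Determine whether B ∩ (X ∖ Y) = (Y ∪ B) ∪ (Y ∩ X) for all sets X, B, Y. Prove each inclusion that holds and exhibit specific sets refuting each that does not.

Forward inclusion. Let x ∈ B ∩ (X ∖ Y). Then x ∈ X ∩ B and x ∉ Y, from which x ∈ (Y ∪ B) ∪ (Y ∩ X).

Reverse inclusion. This inclusion fails. Take X = ∅, B = {1}, Y = ∅; then 1 ∈ (Y ∪ B) ∪ (Y ∩ X) but 1 ∉ B ∩ (X ∖ Y).

The sets are not equal: only the forward inclusion holds.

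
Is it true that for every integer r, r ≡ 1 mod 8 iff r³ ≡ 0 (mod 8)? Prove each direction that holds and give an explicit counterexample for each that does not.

Forward direction. This fails: take r = 1. Then 1 ≡ 1 (mod 8), but 1³ = 1 ≡ 1 (mod 8), not 0.

Converse. This fails: take r = 0. Then 0³ = 0 ≡ 0 (mod 8), yet 0 ≡ 0 (mod 8), not 1.

Neither direction holds.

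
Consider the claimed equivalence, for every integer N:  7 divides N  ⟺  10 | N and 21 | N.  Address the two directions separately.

Forward direction. This fails: take N = 7. Certainly 7 ∣ 7, but 10 ∤ 7.

Converse. Suppose 10 ∣ N and 21 ∣ N. Any common multiple of 10 and 21 is a multiple of their lcm; here gcd(10, 21) = 1, so lcm(10, 21) = 10·21 = 210, so 210 ∣ N. Since 7 ∣ 210, it follows that 7 ∣ N.

(⇒) fails; (⇐) holds.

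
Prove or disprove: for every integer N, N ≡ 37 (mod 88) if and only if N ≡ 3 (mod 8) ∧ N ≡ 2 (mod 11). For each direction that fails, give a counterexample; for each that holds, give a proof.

Neither implication holds.

(→) This fails: N = 37 gives 37 ≡ 37 (mod 88) but 37 ≡ 5 (mod 8), so the conjunction on the right does not hold.

(←) This fails: N = 35 satisfies both congruences on the right (35 ≡ 3 mod 8 and 35 ≡ 2 mod 11) yet 35 ≡ 35 (mod 88), not 37.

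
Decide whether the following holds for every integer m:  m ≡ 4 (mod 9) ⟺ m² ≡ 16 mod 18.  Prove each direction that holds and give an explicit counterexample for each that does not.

(→) This fails: take m = 13. Then 13 ≡ 4 (mod 9), but 13² = 169 ≡ 7 (mod 18), not 16.

(←) This fails: take m = 14. Then 14² = 196 ≡ 16 (mod 18), yet 14 ≡ 5 (mod 9), not 4.

Neither direction holds.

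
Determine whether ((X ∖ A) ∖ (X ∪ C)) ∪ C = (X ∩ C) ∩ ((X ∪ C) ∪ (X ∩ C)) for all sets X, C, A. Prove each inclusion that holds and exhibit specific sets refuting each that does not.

(⟹) This inclusion fails. Take X = ∅, C = {1}, A = ∅; then 1 ∈ ((X ∖ A) ∖ (X ∪ C)) ∪ C but 1 ∉ (X ∩ C) ∩ ((X ∪ C) ∪ (X ∩ C)).

(⟸) Let x ∈ (X ∩ C) ∩ ((X ∪ C) ∪ (X ∩ C)). Then either x ∈ X ∩ C and x ∉ A; or x ∈ X ∩ C ∩ A. In each case x ∈ ((X ∖ A) ∖ (X ∪ C)) ∪ C, so (X ∩ C) ∩ ((X ∪ C) ∪ (X ∩ C)) ⊆ ((X ∖ A) ∖ (X ∪ C)) ∪ C.

(⊆) fails; (⊇) holds.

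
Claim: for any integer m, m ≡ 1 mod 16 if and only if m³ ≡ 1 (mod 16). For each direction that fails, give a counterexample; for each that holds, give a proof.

Equivalent; both directions hold.

(⇒) Suppose m ≡ 1 mod 16. Write m = 16j + 1. Then (16j + 1)³ = 4096j³ + 768j² + 48j + 1 = 16(256j³ + 48j² + 3j) + 1, so m³ ≡ 1 (mod 16).

(⇐) Conversely, suppose m³ ≡ 1 (mod 16). The only residue r in {0, …, 15} with r³ ≡ 1 (mod 16) is r = 1, so m ≡ 1 (mod 16).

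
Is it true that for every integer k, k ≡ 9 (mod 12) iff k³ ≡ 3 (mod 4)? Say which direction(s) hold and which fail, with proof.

Neither implication holds.

(⇒) This fails: take k = 9. Then 9 ≡ 9 (mod 12), but 9³ = 729 ≡ 1 (mod 4), not 3.

(⇐) This fails: take k = 3. Then 3³ = 27 ≡ 3 (mod 4), yet 3 ≡ 3 (mod 12), not 9.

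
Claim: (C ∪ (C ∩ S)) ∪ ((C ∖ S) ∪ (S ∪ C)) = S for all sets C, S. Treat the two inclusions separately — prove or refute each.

(⟸) Let x ∈ S. Then either x ∈ S and x ∉ C; or x ∈ C ∩ S. In each case x ∈ (C ∪ (C ∩ S)) ∪ ((C ∖ S) ∪ (S ∪ C)), so S ⊆ (C ∪ (C ∩ S)) ∪ ((C ∖ S) ∪ (S ∪ C)).

(⟹) This inclusion fails. Take C = {1}, S = ∅; then 1 ∈ (C ∪ (C ∩ S)) ∪ ((C ∖ S) ∪ (S ∪ C)) but 1 ∉ S.

(⊆) fails; (⊇) holds.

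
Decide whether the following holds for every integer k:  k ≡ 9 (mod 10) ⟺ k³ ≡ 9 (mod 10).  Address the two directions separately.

Both directions hold; the statement is true.

(→) Suppose k ≡ 9 (mod 10). Write k = 10j + 9. Then (10j + 9)³ = 1000j³ + 2700j² + 2430j + 729 = 10(100j³ + 270j² + 243j + 72) + 9, so k³ ≡ 9 (mod 10).

(←) For the converse, argue contrapositively. If k ≢ 9 (mod 10), then k is congruent to one of 0, 1, 2, 3, 4, 5, 6, 7, 8 modulo 10, and these give k³ ≡ 0, 1, 8, 7, 4, 5, 6, 3, 2 respectively — never 9.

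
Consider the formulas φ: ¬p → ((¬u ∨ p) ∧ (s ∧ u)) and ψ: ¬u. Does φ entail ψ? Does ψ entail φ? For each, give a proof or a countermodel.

[⇒] This fails. Under s = F, p = T, u = T, the left side is true but the right side is false.

[⇐] This fails. Under s = F, p = F, u = F, the left side is false but the right side is true.

Neither direction holds.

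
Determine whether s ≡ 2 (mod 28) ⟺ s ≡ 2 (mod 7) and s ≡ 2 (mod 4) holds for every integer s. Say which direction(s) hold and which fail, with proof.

Both directions hold; the statement is true.

(←) If s ≡ 2 (mod 7) and s ≡ 2 (mod 4), then by the Chinese remainder theorem s ≡ 2 (mod 28). This is exactly s ≡ 2 (mod 28).

(→) Suppose s ≡ 2 (mod 28); write s = 28j + 2. Since 7 ∣ 28, reducing mod 7 gives s ≡ 2 (mod 7); since 4 ∣ 28, reducing mod 4 gives s ≡ 2 (mod 4).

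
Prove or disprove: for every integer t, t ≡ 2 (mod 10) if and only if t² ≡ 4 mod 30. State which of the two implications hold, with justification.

Both directions fail.

Forward direction. This fails: take t = 12. Then 12 ≡ 2 (mod 10), but 12² = 144 ≡ 24 (mod 30), not 4.

Converse. This fails: take t = 8. Then 8² = 64 ≡ 4 (mod 30), yet 8 ≡ 8 (mod 10), not 2.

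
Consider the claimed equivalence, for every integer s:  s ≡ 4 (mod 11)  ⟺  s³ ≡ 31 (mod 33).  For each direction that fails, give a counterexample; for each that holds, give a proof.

Only the converse holds.

(⟹) This fails: take s = 15. Then 15 ≡ 4 (mod 11), but 15³ = 3375 ≡ 9 (mod 33), not 31.

(⟸) Conversely, the residues r modulo 33 with r³ ≡ 31 (mod 33) are exactly {4}, and each is ≡ 4 (mod 11).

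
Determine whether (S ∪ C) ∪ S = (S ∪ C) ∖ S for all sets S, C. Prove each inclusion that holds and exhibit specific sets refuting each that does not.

The sets are not equal: only the reverse inclusion holds.

(⊆) This inclusion fails. Take S = {1}, C = ∅; then 1 ∈ (S ∪ C) ∪ S but 1 ∉ (S ∪ C) ∖ S.

(⊇) Let x ∈ (S ∪ C) ∖ S. Then x ∈ C and x ∉ S, from which x ∈ (S ∪ C) ∪ S.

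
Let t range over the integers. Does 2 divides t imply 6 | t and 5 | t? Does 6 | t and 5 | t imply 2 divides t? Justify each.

Forward direction. This fails: take t = 2. Certainly 2 ∣ 2, but 6 ∤ 2.

Converse. Suppose 6 ∣ t and 5 ∣ t. Any common multiple of 6 and 5 is a multiple of their lcm; here gcd(6, 5) = 1, so lcm(6, 5) = 6·5 = 30, so 30 ∣ t. Since 2 ∣ 30, it follows that 2 ∣ t.

Only the converse holds.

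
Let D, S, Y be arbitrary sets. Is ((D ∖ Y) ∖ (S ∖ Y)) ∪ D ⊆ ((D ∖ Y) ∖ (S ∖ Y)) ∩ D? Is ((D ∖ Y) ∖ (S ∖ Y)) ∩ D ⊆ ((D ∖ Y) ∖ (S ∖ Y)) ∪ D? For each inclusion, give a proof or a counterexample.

Only the reverse inclusion holds.

Reverse inclusion. Let x ∈ ((D ∖ Y) ∖ (S ∖ Y)) ∩ D. Then x ∈ D and x ∉ S, Y, from which x ∈ ((D ∖ Y) ∖ (S ∖ Y)) ∪ D.

Forward inclusion. This inclusion fails. Take D = {1}, S = {1}, Y = ∅; then 1 ∈ ((D ∖ Y) ∖ (S ∖ Y)) ∪ D but 1 ∉ ((D ∖ Y) ∖ (S ∖ Y)) ∩ D.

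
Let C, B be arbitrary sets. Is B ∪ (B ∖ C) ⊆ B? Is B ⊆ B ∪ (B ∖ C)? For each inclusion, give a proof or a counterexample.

(⊆) Let x ∈ B ∪ (B ∖ C). Then either x ∈ B and x ∉ C; or x ∈ C ∩ B. In each case x ∈ B, so B ∪ (B ∖ C) ⊆ B.

(⊇) Let x ∈ B. Then either x ∈ B and x ∉ C; or x ∈ C ∩ B. In each case x ∈ B ∪ (B ∖ C), so B ⊆ B ∪ (B ∖ C).

The two sets are equal.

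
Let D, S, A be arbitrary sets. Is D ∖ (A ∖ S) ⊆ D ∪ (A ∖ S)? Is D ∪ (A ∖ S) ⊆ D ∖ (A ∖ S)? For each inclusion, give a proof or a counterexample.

Only the forward inclusion holds.

Forward inclusion. Let x ∈ D ∖ (A ∖ S). Then either x ∈ D and x ∉ S, A; or x ∈ D ∩ S and x ∉ A; or x ∈ D ∩ S ∩ A. In each case x ∈ D ∪ (A ∖ S), so D ∖ (A ∖ S) ⊆ D ∪ (A ∖ S).

Reverse inclusion. This inclusion fails. Take D = ∅, S = ∅, A = {1}; then 1 ∈ D ∪ (A ∖ S) but 1 ∉ D ∖ (A ∖ S).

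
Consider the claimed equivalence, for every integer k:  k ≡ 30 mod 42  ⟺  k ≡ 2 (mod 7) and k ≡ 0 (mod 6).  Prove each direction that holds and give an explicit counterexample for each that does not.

Forward direction. Suppose k ≡ 30 (mod 42); write k = 42j + 30. Since 7 ∣ 42, reducing mod 7 gives k ≡ 30 ≡ 2 (mod 7); since 6 ∣ 42, reducing mod 6 gives k ≡ 30 ≡ 0 (mod 6).

Converse. If k ≡ 2 (mod 7) and k ≡ 0 (mod 6), then by the Chinese remainder theorem k ≡ 30 (mod 42). This is exactly k ≡ 30 (mod 42).

Both directions hold.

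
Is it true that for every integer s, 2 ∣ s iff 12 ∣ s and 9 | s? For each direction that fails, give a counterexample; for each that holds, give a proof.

Forward direction. This fails: take s = 2. Certainly 2 ∣ 2, but 12 ∤ 2.

Converse. Suppose 12 ∣ s and 9 ∣ s. Any common multiple of 12 and 9 is a multiple of their lcm; here lcm(12, 9) = 12·9/gcd(12, 9) = 108/3 = 36, so 36 ∣ s. Since 2 ∣ 36, it follows that 2 ∣ s.

Not equivalent: only (⇐) holds.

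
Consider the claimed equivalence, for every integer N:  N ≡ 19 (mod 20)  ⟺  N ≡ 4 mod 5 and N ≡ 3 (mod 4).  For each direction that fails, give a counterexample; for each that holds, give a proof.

Equivalent; both directions hold.

Converse. If N ≡ 4 (mod 5) and N ≡ 3 (mod 4), then by the Chinese remainder theorem N ≡ 19 (mod 20). This is exactly N ≡ 19 (mod 20).

Forward direction. Suppose N ≡ 19 (mod 20); write N = 20j + 19. Since 5 ∣ 20, reducing mod 5 gives N ≡ 19 ≡ 4 (mod 5); since 4 ∣ 20, reducing mod 4 gives N ≡ 19 ≡ 3 (mod 4).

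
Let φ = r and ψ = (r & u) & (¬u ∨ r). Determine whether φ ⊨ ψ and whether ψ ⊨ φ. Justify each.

The forward direction fails; the converse holds.

(⇐) Assume the antecedent. If r is true, r reduces to true regardless of the other variables. If r is false, the antecedent cannot hold. Either way r holds.

(⇒) This fails. Under r = T, u = F, the left side is true but the right side is false.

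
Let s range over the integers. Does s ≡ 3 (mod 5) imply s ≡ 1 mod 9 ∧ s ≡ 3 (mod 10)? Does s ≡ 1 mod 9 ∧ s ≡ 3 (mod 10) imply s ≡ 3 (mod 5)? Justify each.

(⟸) If s ≡ 1 (mod 9) and s ≡ 3 (mod 10), then by the Chinese remainder theorem s ≡ 73 (mod 90). Since 73 ≡ 3 (mod 5) and 5 ∣ 90, we get s ≡ 3 (mod 5).

(⟹) This fails: s = 33 gives 33 ≡ 3 (mod 5) but 33 ≡ 6 (mod 9), so the conjunction on the right does not hold.

Only the reverse direction holds.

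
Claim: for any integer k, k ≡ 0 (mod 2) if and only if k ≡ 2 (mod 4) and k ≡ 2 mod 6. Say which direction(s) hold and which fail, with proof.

(←) If k ≡ 2 (mod 4) and k ≡ 2 (mod 6), then by the Chinese remainder theorem k ≡ 2 (mod 12). Since 2 ≡ 0 (mod 2) and 2 ∣ 12, we get k ≡ 0 (mod 2).

(→) This fails: k = 0 gives 0 ≡ 0 (mod 2) but 0 ≡ 0 (mod 4), so the conjunction on the right does not hold.

Only the converse holds.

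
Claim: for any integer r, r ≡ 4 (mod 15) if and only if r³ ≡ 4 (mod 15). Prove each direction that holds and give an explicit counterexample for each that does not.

(⟸) Suppose r³ ≡ 4 (mod 15). The only residue r in {0, …, 14} with r³ ≡ 4 (mod 15) is r = 4, so r ≡ 4 (mod 15).

(⟹) Suppose r ≡ 4 (mod 15). Write r = 15j + 4. Then (15j + 4)³ = 3375j³ + 2700j² + 720j + 64 = 15(225j³ + 180j² + 48j + 4) + 4, so r³ ≡ 4 (mod 15).

Both directions hold.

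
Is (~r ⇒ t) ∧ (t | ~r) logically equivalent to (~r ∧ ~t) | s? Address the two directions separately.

Neither implication holds.

[⇒] This fails. Under t = T, s = F, r = F, the left side is true but the right side is false.

[⇐] This fails. Under t = F, s = F, r = F, the left side is false but the right side is true.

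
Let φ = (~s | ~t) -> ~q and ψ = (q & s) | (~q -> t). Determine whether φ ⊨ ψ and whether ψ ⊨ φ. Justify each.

(⇒) fails and (⇐) fails.

Forward direction. This fails. Under s = F, t = F, q = F, the left side is true but the right side is false.

Converse. This fails. Under s = F, t = F, q = T, the left side is false but the right side is true.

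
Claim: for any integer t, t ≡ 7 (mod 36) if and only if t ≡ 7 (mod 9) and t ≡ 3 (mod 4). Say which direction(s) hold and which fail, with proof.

(⇐) If t ≡ 7 (mod 9) and t ≡ 3 (mod 4), then by the Chinese remainder theorem t ≡ 7 (mod 36). This is exactly t ≡ 7 (mod 36).

(⇒) Suppose t ≡ 7 (mod 36); write t = 36j + 7. Since 9 ∣ 36, reducing mod 9 gives t ≡ 7 (mod 9); since 4 ∣ 36, reducing mod 4 gives t ≡ 7 ≡ 3 (mod 4).

The biconditional holds.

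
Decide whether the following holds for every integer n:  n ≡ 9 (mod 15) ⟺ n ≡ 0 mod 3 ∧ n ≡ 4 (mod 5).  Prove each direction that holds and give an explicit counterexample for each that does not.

Both directions hold; the statement is true.

(⇒) Suppose n ≡ 9 (mod 15); write n = 15j + 9. Since 3 ∣ 15, reducing mod 3 gives n ≡ 9 ≡ 0 (mod 3); since 5 ∣ 15, reducing mod 5 gives n ≡ 9 ≡ 4 (mod 5).

(⇐) Conversely, if n ≡ 0 (mod 3) and n ≡ 4 (mod 5), then by the Chinese remainder theorem n ≡ 9 (mod 15). This is exactly n ≡ 9 (mod 15).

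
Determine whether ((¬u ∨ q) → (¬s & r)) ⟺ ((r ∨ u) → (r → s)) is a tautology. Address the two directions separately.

(⇒) fails and (⇐) fails.

(⇒) This fails. Under q = F, r = T, s = F, u = F, the left side is true but the right side is false.

(⇐) This fails. Under q = F, r = F, s = F, u = F, the left side is false but the right side is true.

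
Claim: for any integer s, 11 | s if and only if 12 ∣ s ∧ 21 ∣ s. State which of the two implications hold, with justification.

Forward direction. This fails: take s = 11. Certainly 11 ∣ 11, but 12 ∤ 11.

Converse. This fails: take s = 84. Both 12 ∣ 84 and 21 ∣ 84, yet 84 is not a multiple of 11 (since 84 = 7·11 + 7), so 11 ∤ 84.

Both directions fail.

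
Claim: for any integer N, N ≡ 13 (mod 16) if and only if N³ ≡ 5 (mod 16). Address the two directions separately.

(⟹) Suppose N ≡ 13 (mod 16). Write N = 16j + 13. Then (16j + 13)³ = 4096j³ + 9984j² + 8112j + 2197 = 16(256j³ + 624j² + 507j + 137) + 5, so N³ ≡ 5 (mod 16).

(⟸) Conversely, suppose N³ ≡ 5 (mod 16). The only residue r in {0, …, 15} with r³ ≡ 5 (mod 16) is r = 13, so N ≡ 13 (mod 16).

Equivalent; both directions hold.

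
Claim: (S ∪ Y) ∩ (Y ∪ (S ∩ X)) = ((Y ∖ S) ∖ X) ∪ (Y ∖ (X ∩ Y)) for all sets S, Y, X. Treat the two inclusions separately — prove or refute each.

Forward inclusion. This inclusion fails. Take S = {1}, Y = ∅, X = {1}; then 1 ∈ (S ∪ Y) ∩ (Y ∪ (S ∩ X)) but 1 ∉ ((Y ∖ S) ∖ X) ∪ (Y ∖ (X ∩ Y)).

Reverse inclusion. Let x ∈ ((Y ∖ S) ∖ X) ∪ (Y ∖ (X ∩ Y)). Then either x ∈ Y and x ∉ S, X; or x ∈ S ∩ Y and x ∉ X. In each case x ∈ (S ∪ Y) ∩ (Y ∪ (S ∩ X)), so ((Y ∖ S) ∖ X) ∪ (Y ∖ (X ∩ Y)) ⊆ (S ∪ Y) ∩ (Y ∪ (S ∩ X)).

The sets are not equal: only the reverse inclusion holds.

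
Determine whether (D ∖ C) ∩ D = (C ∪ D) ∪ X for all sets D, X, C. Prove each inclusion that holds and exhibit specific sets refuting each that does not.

(⊇) This inclusion fails. Take D = ∅, X = {1}, C = ∅; then 1 ∈ (C ∪ D) ∪ X but 1 ∉ (D ∖ C) ∩ D.

(⊆) Let x ∈ (D ∖ C) ∩ D. Then either x ∈ D and x ∉ X, C; or x ∈ D ∩ X and x ∉ C. In each case x ∈ (C ∪ D) ∪ X, so (D ∖ C) ∩ D ⊆ (C ∪ D) ∪ X.

Only the forward inclusion holds.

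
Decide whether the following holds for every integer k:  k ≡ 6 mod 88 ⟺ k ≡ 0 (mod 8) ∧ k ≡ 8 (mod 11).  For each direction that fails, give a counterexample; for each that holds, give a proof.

(⇒) fails and (⇐) fails.

(→) This fails: k = 6 gives 6 ≡ 6 (mod 88) but 6 ≡ 6 (mod 8), so the conjunction on the right does not hold.

(←) This fails: k = 8 satisfies both congruences on the right (8 ≡ 0 mod 8 and 8 ≡ 8 mod 11) yet 8 ≡ 8 (mod 88), not 6.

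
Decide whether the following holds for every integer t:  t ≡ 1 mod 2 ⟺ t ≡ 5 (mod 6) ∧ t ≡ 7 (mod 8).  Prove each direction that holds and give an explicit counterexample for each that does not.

Forward direction. This fails: t = 1 gives 1 ≡ 1 (mod 2) but 1 ≡ 1 (mod 6), so the conjunction on the right does not hold.

Converse. If t ≡ 5 (mod 6) and t ≡ 7 (mod 8), then by the Chinese remainder theorem t ≡ 23 (mod 24). Since 23 ≡ 1 (mod 2) and 2 ∣ 24, we get t ≡ 1 (mod 2).

Only the converse holds.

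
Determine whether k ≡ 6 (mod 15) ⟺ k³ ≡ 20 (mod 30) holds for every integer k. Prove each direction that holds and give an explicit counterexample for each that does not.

Neither implication holds.

Forward direction. This fails: take k = 6. Then 6 ≡ 6 (mod 15), but 6³ = 216 ≡ 6 (mod 30), not 20.

Converse. This fails: take k = 20. Then 20³ = 8000 ≡ 20 (mod 30), yet 20 ≡ 5 (mod 15), not 6.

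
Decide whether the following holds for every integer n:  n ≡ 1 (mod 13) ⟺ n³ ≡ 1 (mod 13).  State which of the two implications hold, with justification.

(⇒) holds; (⇐) fails.

(⟹) Suppose n ≡ 1 (mod 13). Write n = 13j + 1. Then (13j + 1)³ = 2197j³ + 507j² + 39j + 1 = 13(169j³ + 39j² + 3j) + 1, so n³ ≡ 1 (mod 13).

(⟸) This fails: take n = 3. Then 3³ = 27 ≡ 1 (mod 13), yet 3 ≡ 3 (mod 13), not 1.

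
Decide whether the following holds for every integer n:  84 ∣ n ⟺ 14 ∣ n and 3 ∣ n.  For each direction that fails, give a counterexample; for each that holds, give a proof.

[⇒] If 84 ∣ n, write n = 84q. Since 84 = 6·14, n = 14·(6q), so 14 ∣ n; and since 84 = 28·3, n = 3·(28q), so 3 ∣ n.

[⇐] This fails: take n = 42. Both 14 ∣ 42 and 3 ∣ 42, yet 42 is not a multiple of 84 (since 42 = 0·84 + 42), so 84 ∤ 42.

Not equivalent: only (⇒) holds.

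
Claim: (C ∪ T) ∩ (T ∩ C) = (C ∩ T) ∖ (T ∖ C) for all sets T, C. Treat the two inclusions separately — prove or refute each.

Forward inclusion. Let x ∈ (C ∪ T) ∩ (T ∩ C). Then x ∈ T ∩ C, from which x ∈ (C ∩ T) ∖ (T ∖ C).

Reverse inclusion. Let x ∈ (C ∩ T) ∖ (T ∖ C). Then x ∈ T ∩ C, from which x ∈ (C ∪ T) ∩ (T ∩ C).

The two sets are equal.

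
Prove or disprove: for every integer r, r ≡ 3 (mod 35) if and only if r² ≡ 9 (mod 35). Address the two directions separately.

(⇒) Suppose r ≡ 3 (mod 35). Write r = 35j + 3. Then (35j + 3)² = 1225j² + 210j + 9 = 35(35j² + 6j) + 9, so r² ≡ 9 (mod 35).

(⇐) This fails: take r = 17. Then 17² = 289 ≡ 9 (mod 35), yet 17 ≡ 17 (mod 35), not 3.

(⇒) holds; (⇐) fails.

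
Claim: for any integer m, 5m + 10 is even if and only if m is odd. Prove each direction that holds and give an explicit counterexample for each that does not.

(⇒) fails and (⇐) fails.

(→) This fails: m = 6 gives 5m + 10 = 40, which is even, but 6 is even, not odd.

(←) This also fails: m = 1 is odd, but 5m + 10 = 15 is odd, not even.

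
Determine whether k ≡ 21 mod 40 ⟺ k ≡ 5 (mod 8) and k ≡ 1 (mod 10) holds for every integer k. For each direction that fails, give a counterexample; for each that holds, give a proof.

Equivalent; both directions hold.

(⟹) Suppose k ≡ 21 (mod 40); write k = 40j + 21. Since 8 ∣ 40, reducing mod 8 gives k ≡ 21 ≡ 5 (mod 8); since 10 ∣ 40, reducing mod 10 gives k ≡ 21 ≡ 1 (mod 10).

(⟸) Conversely, if k ≡ 5 (mod 8) and k ≡ 1 (mod 10), then by the Chinese remainder theorem k ≡ 21 (mod 40). This is exactly k ≡ 21 (mod 40).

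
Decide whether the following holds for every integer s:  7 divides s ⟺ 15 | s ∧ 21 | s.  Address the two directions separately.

Converse. Suppose 15 ∣ s and 21 ∣ s. Any common multiple of 15 and 21 is a multiple of their lcm; here lcm(15, 21) = 15·21/gcd(15, 21) = 315/3 = 105, so 105 ∣ s. Since 7 ∣ 105, it follows that 7 ∣ s.

Forward direction. This fails: take s = 7. Certainly 7 ∣ 7, but 15 ∤ 7.

(⇒) fails; (⇐) holds.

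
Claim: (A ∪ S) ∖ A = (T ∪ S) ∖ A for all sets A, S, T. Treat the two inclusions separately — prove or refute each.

(⊆) holds; (⊇) fails.

(⟹) Let x ∈ (A ∪ S) ∖ A. Then either x ∈ S and x ∉ A, T; or x ∈ S ∩ T and x ∉ A. In each case x ∈ (T ∪ S) ∖ A, so (A ∪ S) ∖ A ⊆ (T ∪ S) ∖ A.

(⟸) This inclusion fails. Take A = ∅, S = ∅, T = {1}; then 1 ∈ (T ∪ S) ∖ A but 1 ∉ (A ∪ S) ∖ A.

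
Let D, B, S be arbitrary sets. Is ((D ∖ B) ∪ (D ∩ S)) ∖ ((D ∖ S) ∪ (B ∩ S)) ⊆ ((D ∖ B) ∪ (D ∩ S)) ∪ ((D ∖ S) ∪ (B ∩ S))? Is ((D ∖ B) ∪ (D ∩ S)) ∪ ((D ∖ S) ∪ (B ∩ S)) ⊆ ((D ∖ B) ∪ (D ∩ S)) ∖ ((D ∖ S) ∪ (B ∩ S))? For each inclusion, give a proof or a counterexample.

The sets are not equal: only the forward inclusion holds.

(⟹) Let x ∈ ((D ∖ B) ∪ (D ∩ S)) ∖ ((D ∖ S) ∪ (B ∩ S)). Then x ∈ D ∩ S and x ∉ B, from which x ∈ ((D ∖ B) ∪ (D ∩ S)) ∪ ((D ∖ S) ∪ (B ∩ S)).

(⟸) This inclusion fails. Take D = {1}, B = ∅, S = ∅; then 1 ∈ ((D ∖ B) ∪ (D ∩ S)) ∪ ((D ∖ S) ∪ (B ∩ S)) but 1 ∉ ((D ∖ B) ∪ (D ∩ S)) ∖ ((D ∖ S) ∪ (B ∩ S)).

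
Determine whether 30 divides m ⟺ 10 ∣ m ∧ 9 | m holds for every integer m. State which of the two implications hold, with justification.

(⟹) This fails: take m = 30. Certainly 30 ∣ 30, but 9 ∤ 30.

(⟸) Suppose 10 ∣ m and 9 ∣ m. Any common multiple of 10 and 9 is a multiple of their lcm; here gcd(10, 9) = 1, so lcm(10, 9) = 10·9 = 90, so 90 ∣ m. Since 30 ∣ 90, it follows that 30 ∣ m.

Only the reverse direction holds.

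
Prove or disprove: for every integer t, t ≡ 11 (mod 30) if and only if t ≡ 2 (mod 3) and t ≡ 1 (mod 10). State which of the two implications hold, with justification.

Equivalent; both directions hold.

(←) If t ≡ 2 (mod 3) and t ≡ 1 (mod 10), then by the Chinese remainder theorem t ≡ 11 (mod 30). This is exactly t ≡ 11 (mod 30).

(→) Suppose t ≡ 11 (mod 30); write t = 30j + 11. Since 3 ∣ 30, reducing mod 3 gives t ≡ 11 ≡ 2 (mod 3); since 10 ∣ 30, reducing mod 10 gives t ≡ 11 ≡ 1 (mod 10).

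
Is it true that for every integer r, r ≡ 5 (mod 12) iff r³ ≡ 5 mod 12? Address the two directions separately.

(←) For the converse, argue contrapositively. If r ≢ 5 (mod 12), then r is congruent to one of 0, 1, 2, 3, 4, 6, 7, 8, 9, 10, 11 modulo 12, and these give r³ ≡ 0, 1, 8, 3, 4, 0, 7, 8, 9, 4, 11 respectively — never 5.

(→) Suppose r ≡ 5 (mod 12). Write r = 12j + 5. Then (12j + 5)³ = 1728j³ + 2160j² + 900j + 125 = 12(144j³ + 180j² + 75j + 10) + 5, so r³ ≡ 5 (mod 12).

Both directions hold.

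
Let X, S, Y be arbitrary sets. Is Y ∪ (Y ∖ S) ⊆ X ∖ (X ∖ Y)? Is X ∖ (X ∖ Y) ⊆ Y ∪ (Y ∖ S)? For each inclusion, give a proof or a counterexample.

(⟹) This inclusion fails. Take X = ∅, S = ∅, Y = {1}; then 1 ∈ Y ∪ (Y ∖ S) but 1 ∉ X ∖ (X ∖ Y).

(⟸) Let x ∈ X ∖ (X ∖ Y). Then either x ∈ X ∩ Y and x ∉ S; or x ∈ X ∩ S ∩ Y. In each case x ∈ Y ∪ (Y ∖ S), so X ∖ (X ∖ Y) ⊆ Y ∪ (Y ∖ S).

The sets are not equal: only the reverse inclusion holds.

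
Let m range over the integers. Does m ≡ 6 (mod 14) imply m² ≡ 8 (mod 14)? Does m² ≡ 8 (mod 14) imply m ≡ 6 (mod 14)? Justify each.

(⇒) Suppose m ≡ 6 (mod 14). Write m = 14j + 6. Then (14j + 6)² = 196j² + 168j + 36 = 14(14j² + 12j + 2) + 8, so m² ≡ 8 (mod 14).

(⇐) This fails: take m = 8. Then 8² = 64 ≡ 8 (mod 14), yet 8 ≡ 8 (mod 14), not 6.

The forward direction holds; the converse fails.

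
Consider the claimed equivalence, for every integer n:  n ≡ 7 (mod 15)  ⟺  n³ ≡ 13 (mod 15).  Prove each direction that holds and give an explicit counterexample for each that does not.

Both implications hold.

(⇒) Suppose n ≡ 7 (mod 15). Write n = 15j + 7. Then (15j + 7)³ = 3375j³ + 4725j² + 2205j + 343 = 15(225j³ + 315j² + 147j + 22) + 13, so n³ ≡ 13 (mod 15).

(⇐) Conversely, suppose n³ ≡ 13 (mod 15). The only residue r in {0, …, 14} with r³ ≡ 13 (mod 15) is r = 7, so n ≡ 7 (mod 15).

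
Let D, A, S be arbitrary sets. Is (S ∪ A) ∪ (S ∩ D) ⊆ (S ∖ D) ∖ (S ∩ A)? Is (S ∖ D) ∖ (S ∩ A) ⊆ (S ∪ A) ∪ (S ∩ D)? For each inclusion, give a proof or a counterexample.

Forward inclusion. This inclusion fails. Take D = ∅, A = {1}, S = ∅; then 1 ∈ (S ∪ A) ∪ (S ∩ D) but 1 ∉ (S ∖ D) ∖ (S ∩ A).

Reverse inclusion. Let x ∈ (S ∖ D) ∖ (S ∩ A). Then x ∈ S and x ∉ D, A, from which x ∈ (S ∪ A) ∪ (S ∩ D).

(⊆) fails; (⊇) holds.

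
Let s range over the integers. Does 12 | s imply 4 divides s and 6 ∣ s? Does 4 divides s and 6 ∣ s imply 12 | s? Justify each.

Both directions hold.

(⟹) If 12 ∣ s, write s = 12q. Since 12 = 3·4, s = 4·(3q), so 4 ∣ s; and since 12 = 2·6, s = 6·(2q), so 6 ∣ s.

(⟸) Suppose 4 ∣ s and 6 ∣ s. Any common multiple of 4 and 6 is a multiple of their lcm; here lcm(4, 6) = 4·6/gcd(4, 6) = 24/2 = 12, so 12 ∣ s.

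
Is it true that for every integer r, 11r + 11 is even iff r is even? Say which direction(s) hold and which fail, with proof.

(⇒) fails and (⇐) fails.

Forward direction. This fails: r = 5 gives 11r + 11 = 66, which is even, but 5 is odd, not even.

Converse. This also fails: r = 4 is even, but 11r + 11 = 55 is odd, not even.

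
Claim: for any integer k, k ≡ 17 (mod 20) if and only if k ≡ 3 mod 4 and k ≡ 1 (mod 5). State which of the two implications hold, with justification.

Neither direction holds.

(⇒) This fails: k = 17 gives 17 ≡ 17 (mod 20) but 17 ≡ 1 (mod 4), so the conjunction on the right does not hold.

(⇐) This fails: k = 11 satisfies both congruences on the right (11 ≡ 3 mod 4 and 11 ≡ 1 mod 5) yet 11 ≡ 11 (mod 20), not 17.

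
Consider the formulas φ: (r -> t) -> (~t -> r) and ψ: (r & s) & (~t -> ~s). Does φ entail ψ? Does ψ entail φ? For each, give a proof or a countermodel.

Not equivalent: only (⇐) holds.

Forward direction. This fails. Under t = T, s = F, r = F, the left side is true but the right side is false.

Converse. Assume the antecedent. If t is true, (r -> t) -> (~t -> r) reduces to true regardless of the other variables. If t is false, the antecedent cannot hold. Either way (r -> t) -> (~t -> r) holds.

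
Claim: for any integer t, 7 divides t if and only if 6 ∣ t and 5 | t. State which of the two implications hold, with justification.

Neither implication holds.

(⇒) This fails: take t = 7. Certainly 7 ∣ 7, but 6 ∤ 7.

(⇐) This fails: take t = 30. Both 6 ∣ 30 and 5 ∣ 30, yet 30 is not a multiple of 7 (since 30 = 4·7 + 2), so 7 ∤ 30.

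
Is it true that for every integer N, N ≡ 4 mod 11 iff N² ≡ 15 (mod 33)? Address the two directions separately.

(⇒) This fails: take N = 4. Then 4 ≡ 4 (mod 11), but 4² = 16 ≡ 16 (mod 33), not 15.

(⇐) This fails: take N = 9. Then 9² = 81 ≡ 15 (mod 33), yet 9 ≡ 9 (mod 11), not 4.

Both directions fail.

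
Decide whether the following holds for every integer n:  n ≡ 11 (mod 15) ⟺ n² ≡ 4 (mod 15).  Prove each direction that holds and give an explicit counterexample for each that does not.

(⇒) This fails: take n = 11. Then 11 ≡ 11 (mod 15), but 11² = 121 ≡ 1 (mod 15), not 4.

(⇐) This fails: take n = 2. Then 2² = 4 ≡ 4 (mod 15), yet 2 ≡ 2 (mod 15), not 11.

Neither implication holds.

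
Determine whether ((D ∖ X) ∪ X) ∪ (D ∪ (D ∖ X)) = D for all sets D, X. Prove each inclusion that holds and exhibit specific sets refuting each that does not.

(⊇) Let x ∈ D. Then either x ∈ D and x ∉ X; or x ∈ D ∩ X. In each case x ∈ ((D ∖ X) ∪ X) ∪ (D ∪ (D ∖ X)), so D ⊆ ((D ∖ X) ∪ X) ∪ (D ∪ (D ∖ X)).

(⊆) This inclusion fails. Take D = ∅, X = {1}; then 1 ∈ ((D ∖ X) ∪ X) ∪ (D ∪ (D ∖ X)) but 1 ∉ D.

(⊆) fails; (⊇) holds.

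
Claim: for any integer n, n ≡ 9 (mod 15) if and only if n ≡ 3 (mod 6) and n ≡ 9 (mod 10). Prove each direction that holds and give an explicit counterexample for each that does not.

(⟹) This fails: n = 24 gives 24 ≡ 9 (mod 15) but 24 ≡ 0 (mod 6), so the conjunction on the right does not hold.

(⟸) Conversely, if n ≡ 3 (mod 6) and n ≡ 9 (mod 10), then by the Chinese remainder theorem n ≡ 9 (mod 30). Since 9 ≡ 9 (mod 15) and 15 ∣ 30, we get n ≡ 9 (mod 15).

The forward direction fails; the converse holds.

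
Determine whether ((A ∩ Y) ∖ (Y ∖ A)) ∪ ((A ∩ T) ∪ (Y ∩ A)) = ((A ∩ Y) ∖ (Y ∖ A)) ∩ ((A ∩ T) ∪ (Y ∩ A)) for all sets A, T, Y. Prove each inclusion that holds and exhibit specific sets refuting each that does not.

Only the reverse inclusion holds.

(⊆) This inclusion fails. Take A = {1}, T = {1}, Y = ∅; then 1 ∈ ((A ∩ Y) ∖ (Y ∖ A)) ∪ ((A ∩ T) ∪ (Y ∩ A)) but 1 ∉ ((A ∩ Y) ∖ (Y ∖ A)) ∩ ((A ∩ T) ∪ (Y ∩ A)).

(⊇) Let x ∈ ((A ∩ Y) ∖ (Y ∖ A)) ∩ ((A ∩ T) ∪ (Y ∩ A)). Then either x ∈ A ∩ Y and x ∉ T; or x ∈ A ∩ T ∩ Y. In each case x ∈ ((A ∩ Y) ∖ (Y ∖ A)) ∪ ((A ∩ T) ∪ (Y ∩ A)), so ((A ∩ Y) ∖ (Y ∖ A)) ∩ ((A ∩ T) ∪ (Y ∩ A)) ⊆ ((A ∩ Y) ∖ (Y ∖ A)) ∪ ((A ∩ T) ∪ (Y ∩ A)).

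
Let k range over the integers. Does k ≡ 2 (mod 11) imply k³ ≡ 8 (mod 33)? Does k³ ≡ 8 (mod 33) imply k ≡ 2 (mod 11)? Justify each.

[⇒] This fails: take k = 13. Then 13 ≡ 2 (mod 11), but 13³ = 2197 ≡ 19 (mod 33), not 8.

[⇐] Conversely, the residues r modulo 33 with r³ ≡ 8 (mod 33) are exactly {2}, and each is ≡ 2 (mod 11).

(⇒) fails; (⇐) holds.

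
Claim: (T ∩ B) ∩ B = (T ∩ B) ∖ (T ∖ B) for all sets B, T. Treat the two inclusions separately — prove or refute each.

The two sets are equal.

(⊆) Let x ∈ (T ∩ B) ∩ B. Then x ∈ B ∩ T, from which x ∈ (T ∩ B) ∖ (T ∖ B).

(⊇) Let x ∈ (T ∩ B) ∖ (T ∖ B). Then x ∈ B ∩ T, from which x ∈ (T ∩ B) ∩ B.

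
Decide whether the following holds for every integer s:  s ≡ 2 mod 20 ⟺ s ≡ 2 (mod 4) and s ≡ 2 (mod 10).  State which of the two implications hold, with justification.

Both implications hold.

(⟹) Suppose s ≡ 2 (mod 20); write s = 20j + 2. Since 4 ∣ 20, reducing mod 4 gives s ≡ 2 (mod 4); since 10 ∣ 20, reducing mod 10 gives s ≡ 2 (mod 10).

(⟸) Conversely, if s ≡ 2 (mod 4) and s ≡ 2 (mod 10), then by the Chinese remainder theorem s ≡ 2 (mod 20). This is exactly s ≡ 2 (mod 20).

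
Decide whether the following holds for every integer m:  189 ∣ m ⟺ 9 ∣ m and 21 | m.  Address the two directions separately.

[⇒] If 189 ∣ m, write m = 189q. Since 189 = 21·9, m = 9·(21q), so 9 ∣ m; and since 189 = 9·21, m = 21·(9q), so 21 ∣ m.

[⇐] This fails: take m = 63. Both 9 ∣ 63 and 21 ∣ 63, yet 63 is not a multiple of 189 (since 63 = 0·189 + 63), so 189 ∤ 63.

Only the forward direction holds.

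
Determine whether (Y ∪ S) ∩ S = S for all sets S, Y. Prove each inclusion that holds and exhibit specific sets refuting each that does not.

The two sets are equal.

Reverse inclusion. Let x ∈ S. Then either x ∈ S and x ∉ Y; or x ∈ S ∩ Y. In each case x ∈ (Y ∪ S) ∩ S, so S ⊆ (Y ∪ S) ∩ S.

Forward inclusion. Let x ∈ (Y ∪ S) ∩ S. Then either x ∈ S and x ∉ Y; or x ∈ S ∩ Y. In each case x ∈ S, so (Y ∪ S) ∩ S ⊆ S.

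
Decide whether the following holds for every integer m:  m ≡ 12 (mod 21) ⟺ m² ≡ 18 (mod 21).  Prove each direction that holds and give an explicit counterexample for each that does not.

[⇒] Suppose m ≡ 12 (mod 21). Write m = 21j + 12. Then (21j + 12)² = 441j² + 504j + 144 = 21(21j² + 24j + 6) + 18, so m² ≡ 18 (mod 21).

[⇐] This fails: take m = 9. Then 9² = 81 ≡ 18 (mod 21), yet 9 ≡ 9 (mod 21), not 12.

Not equivalent: only (⇒) holds.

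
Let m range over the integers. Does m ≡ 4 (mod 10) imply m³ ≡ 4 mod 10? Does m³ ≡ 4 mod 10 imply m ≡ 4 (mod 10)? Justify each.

(→) Suppose m ≡ 4 (mod 10). Write m = 10j + 4. Then (10j + 4)³ = 1000j³ + 1200j² + 480j + 64 = 10(100j³ + 120j² + 48j + 6) + 4, so m³ ≡ 4 (mod 10).

(←) For the converse, argue contrapositively. If m ≢ 4 (mod 10), then m is congruent to one of 0, 1, 2, 3, 5, 6, 7, 8, 9 modulo 10, and these give m³ ≡ 0, 1, 8, 7, 5, 6, 3, 2, 9 respectively — never 4.

Both implications hold.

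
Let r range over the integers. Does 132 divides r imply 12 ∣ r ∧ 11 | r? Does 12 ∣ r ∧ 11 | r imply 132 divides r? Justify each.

Both implications hold.

(←) Suppose 12 ∣ r and 11 ∣ r. Any common multiple of 12 and 11 is a multiple of their lcm; here gcd(12, 11) = 1, so lcm(12, 11) = 12·11 = 132, so 132 ∣ r.

(→) If 132 ∣ r, write r = 132q. Since 132 = 11·12, r = 12·(11q), so 12 ∣ r; and since 132 = 12·11, r = 11·(12q), so 11 ∣ r.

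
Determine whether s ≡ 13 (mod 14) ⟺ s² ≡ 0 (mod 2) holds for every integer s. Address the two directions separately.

(⇒) fails and (⇐) fails.

(→) This fails: take s = 13. Then 13 ≡ 13 (mod 14), but 13² = 169 ≡ 1 (mod 2), not 0.

(←) This fails: take s = 0. Then 0² = 0 ≡ 0 (mod 2), yet 0 ≡ 0 (mod 14), not 13.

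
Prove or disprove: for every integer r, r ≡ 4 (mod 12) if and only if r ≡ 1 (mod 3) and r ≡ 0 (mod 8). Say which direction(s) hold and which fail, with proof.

(⇒) This fails: r = 4 gives 4 ≡ 4 (mod 12) but 4 ≡ 4 (mod 8), so the conjunction on the right does not hold.

(⇐) Conversely, if r ≡ 1 (mod 3) and r ≡ 0 (mod 8), then by the Chinese remainder theorem r ≡ 16 (mod 24). Since 16 ≡ 4 (mod 12) and 12 ∣ 24, we get r ≡ 4 (mod 12).

Only the reverse direction holds.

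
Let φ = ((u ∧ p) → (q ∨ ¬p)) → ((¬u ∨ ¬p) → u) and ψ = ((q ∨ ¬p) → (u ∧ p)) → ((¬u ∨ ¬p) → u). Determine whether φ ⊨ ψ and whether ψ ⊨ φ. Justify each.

(⇒) holds; (⇐) fails.

(⇒) Assume the antecedent. If u is true, the consequent reduces to true regardless of the other variables. If u is false, the antecedent cannot hold. Either way the consequent holds.

(⇐) This fails. Under u = F, p = F, q = F, the left side is false but the right side is true.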